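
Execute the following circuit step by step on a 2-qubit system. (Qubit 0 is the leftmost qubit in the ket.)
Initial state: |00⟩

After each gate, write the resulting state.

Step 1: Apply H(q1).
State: 1/√2|00⟩ + 1/√2|01⟩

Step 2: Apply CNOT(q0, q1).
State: 1/√2|00⟩ + 1/√2|01⟩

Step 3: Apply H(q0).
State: 1/2|00⟩ + 1/2|01⟩ + 1/2|10⟩ + 1/2|11⟩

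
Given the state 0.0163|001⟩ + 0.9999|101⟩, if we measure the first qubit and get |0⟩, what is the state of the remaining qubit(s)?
|01⟩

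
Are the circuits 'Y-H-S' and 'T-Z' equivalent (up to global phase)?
No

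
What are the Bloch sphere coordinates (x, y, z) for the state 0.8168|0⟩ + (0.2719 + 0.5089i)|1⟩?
(0.4442, 0.8313, 0.3343)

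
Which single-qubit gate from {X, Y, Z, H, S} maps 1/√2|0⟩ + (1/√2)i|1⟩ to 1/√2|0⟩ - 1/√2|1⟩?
S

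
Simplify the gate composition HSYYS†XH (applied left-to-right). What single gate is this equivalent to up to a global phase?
Z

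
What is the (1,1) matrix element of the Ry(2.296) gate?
0.4103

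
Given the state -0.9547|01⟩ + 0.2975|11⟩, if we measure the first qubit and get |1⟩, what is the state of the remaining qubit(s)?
|1⟩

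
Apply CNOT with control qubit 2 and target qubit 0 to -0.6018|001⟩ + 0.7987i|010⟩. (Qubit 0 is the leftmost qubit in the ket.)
0.7987i|010⟩ - 0.6018|101⟩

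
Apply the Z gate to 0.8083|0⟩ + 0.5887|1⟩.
0.8083|0⟩ - 0.5887|1⟩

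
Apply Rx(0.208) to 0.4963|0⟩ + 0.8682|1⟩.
(0.4936 - 0.09013i)|0⟩ + (0.8635 - 0.05152i)|1⟩

Rx(0.208) = [[cos(θ/2), −i·sin(θ/2)], [−i·sin(θ/2), cos(θ/2)]]; θ = 0.208, cos(θ/2) ≈ 0.994597, sin(θ/2) ≈ 0.103813.
With a = amp(|0⟩) = 0.4963 and b = amp(|1⟩) = 0.8682:
new amp(|0⟩) = (0.994597)·a + (-0.103813i)·b = (0.4936 - 0.09013i)
new amp(|1⟩) = (-0.103813i)·a + (0.994597)·b = (0.8635 - 0.05152i)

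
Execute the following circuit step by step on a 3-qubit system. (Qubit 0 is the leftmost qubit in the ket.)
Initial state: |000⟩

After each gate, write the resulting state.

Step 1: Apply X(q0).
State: |100⟩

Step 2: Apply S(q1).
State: |100⟩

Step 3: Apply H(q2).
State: 1/√2|100⟩ + 1/√2|101⟩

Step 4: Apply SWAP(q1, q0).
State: 1/√2|010⟩ + 1/√2|011⟩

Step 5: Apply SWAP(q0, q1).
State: 1/√2|100⟩ + 1/√2|101⟩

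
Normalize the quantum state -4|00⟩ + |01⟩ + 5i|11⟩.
-0.6172|00⟩ + 0.1543|01⟩ + 0.7715i|11⟩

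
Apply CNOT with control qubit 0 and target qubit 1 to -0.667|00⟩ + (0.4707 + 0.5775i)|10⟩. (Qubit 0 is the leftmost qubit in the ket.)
-0.667|00⟩ + (0.4707 + 0.5775i)|11⟩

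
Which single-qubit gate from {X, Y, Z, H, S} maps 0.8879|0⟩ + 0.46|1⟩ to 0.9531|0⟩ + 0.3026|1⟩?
H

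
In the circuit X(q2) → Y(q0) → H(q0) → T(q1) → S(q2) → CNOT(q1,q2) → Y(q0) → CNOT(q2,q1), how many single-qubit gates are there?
6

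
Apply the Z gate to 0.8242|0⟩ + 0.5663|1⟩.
0.8242|0⟩ - 0.5663|1⟩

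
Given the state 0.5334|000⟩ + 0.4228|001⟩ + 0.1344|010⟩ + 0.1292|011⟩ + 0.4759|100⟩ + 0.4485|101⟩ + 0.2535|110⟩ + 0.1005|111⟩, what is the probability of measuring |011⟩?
0.01669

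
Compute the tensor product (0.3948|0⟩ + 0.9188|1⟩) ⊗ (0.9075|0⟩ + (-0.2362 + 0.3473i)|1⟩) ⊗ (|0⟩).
0.3583|000⟩ + (-0.09325 + 0.1371i)|010⟩ + 0.8338|100⟩ + (-0.217 + 0.3191i)|110⟩

amp(|b₁b₂…⟩) = product of the factor amplitudes for bits b₁, b₂, …; only kets whose every factor amplitude is nonzero survive.
|000⟩: (0.3948)(0.9075)(1) = 0.3583
|010⟩: (0.3948)(-0.2362 + 0.3473i)(1) = (-0.09325 + 0.1371i)
|100⟩: (0.9188)(0.9075)(1) = 0.8338
|110⟩: (0.9188)(-0.2362 + 0.3473i)(1) = (-0.217 + 0.3191i)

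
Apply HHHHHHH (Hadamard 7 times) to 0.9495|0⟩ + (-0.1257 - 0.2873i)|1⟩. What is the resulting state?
(0.5825 - 0.2032i)|0⟩ + (0.7603 + 0.2032i)|1⟩

H² = I, so H^7 = H: a single Hadamard. With (a, b) = (0.9495, (-0.1257 - 0.2873i)), H gives ((a + b)/√2, (a − b)/√2) = ((0.5825 - 0.2032i), (0.7603 + 0.2032i)).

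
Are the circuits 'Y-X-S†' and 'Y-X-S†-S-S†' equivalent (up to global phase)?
Yes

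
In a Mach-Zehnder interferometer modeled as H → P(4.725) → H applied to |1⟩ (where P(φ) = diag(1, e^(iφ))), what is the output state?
(0.4937 + 0.5i)|0⟩ + (0.5063 - 0.5i)|1⟩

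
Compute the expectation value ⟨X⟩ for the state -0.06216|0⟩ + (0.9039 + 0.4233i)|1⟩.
-0.1124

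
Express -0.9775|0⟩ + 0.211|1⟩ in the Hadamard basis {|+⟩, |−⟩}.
-0.542|+⟩ - 0.8404|−⟩

With |ψ⟩ = α|0⟩ + β|1⟩, the Hadamard-basis coefficients are ⟨+|ψ⟩ = (α + β)/√2 and ⟨−|ψ⟩ = (α − β)/√2.
Here α = -0.9775, β = 0.211: (α + β)/√2 = -0.542, (α − β)/√2 = -0.8404.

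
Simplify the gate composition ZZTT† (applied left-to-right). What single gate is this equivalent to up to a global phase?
I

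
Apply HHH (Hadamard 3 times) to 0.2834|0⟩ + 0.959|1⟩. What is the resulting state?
0.8785|0⟩ - 0.4777|1⟩

H² = I, so H^3 = H: a single Hadamard. With (a, b) = (0.2834, 0.959), H gives ((a + b)/√2, (a − b)/√2) = (0.8785, -0.4777).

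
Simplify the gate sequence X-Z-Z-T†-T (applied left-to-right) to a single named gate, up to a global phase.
X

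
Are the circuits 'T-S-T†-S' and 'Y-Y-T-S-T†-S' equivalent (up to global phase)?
Yes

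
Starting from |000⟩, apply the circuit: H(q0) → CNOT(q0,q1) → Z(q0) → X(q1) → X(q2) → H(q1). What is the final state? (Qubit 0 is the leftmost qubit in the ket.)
1/2|001⟩ - 1/2|011⟩ - 1/2|101⟩ - 1/2|111⟩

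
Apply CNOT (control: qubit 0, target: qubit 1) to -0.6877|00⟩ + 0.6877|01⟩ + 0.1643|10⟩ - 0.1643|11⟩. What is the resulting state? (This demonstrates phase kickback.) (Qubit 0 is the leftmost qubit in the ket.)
-0.6877|00⟩ + 0.6877|01⟩ - 0.1643|10⟩ + 0.1643|11⟩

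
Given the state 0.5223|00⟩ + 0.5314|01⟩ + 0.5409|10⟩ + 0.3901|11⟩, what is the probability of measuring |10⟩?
0.2926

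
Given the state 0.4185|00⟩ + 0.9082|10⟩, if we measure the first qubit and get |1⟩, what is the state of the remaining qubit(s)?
|0⟩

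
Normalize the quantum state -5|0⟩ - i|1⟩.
-0.9806|0⟩ - 0.1961i|1⟩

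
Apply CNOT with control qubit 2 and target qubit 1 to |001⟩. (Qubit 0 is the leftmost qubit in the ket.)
|011⟩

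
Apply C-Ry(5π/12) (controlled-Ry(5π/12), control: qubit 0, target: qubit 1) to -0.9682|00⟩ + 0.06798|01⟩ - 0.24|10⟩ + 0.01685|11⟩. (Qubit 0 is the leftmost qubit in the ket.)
-0.9682|00⟩ + 0.06798|01⟩ - 0.2007|10⟩ - 0.1327|11⟩

C-Ry(5π/12) leaves the control-|0⟩ kets |00⟩, |01⟩ unchanged and applies Ry(5π/12) to qubit 1 on the control-|1⟩ pair (|10⟩, |11⟩).
Ry(5π/12) = [[cos(θ/2), −sin(θ/2)], [sin(θ/2), cos(θ/2)]]; θ = 5π/12, cos(θ/2) ≈ 0.793353, sin(θ/2) ≈ 0.608761.
With a = amp(|10⟩) = -0.24 and b = amp(|11⟩) = 0.01685:
new amp(|10⟩) = (0.793353)·a + (-0.608761)·b = -0.2007
new amp(|11⟩) = (0.608761)·a + (0.793353)·b = -0.1327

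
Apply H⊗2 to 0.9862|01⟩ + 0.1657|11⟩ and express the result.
0.576|00⟩ - 0.576|01⟩ + 0.4103|10⟩ - 0.4103|11⟩

H⊗2 gives amp(|y⟩) = (1/2) Σ_x (−1)^(x·y) amp(|x⟩), where x·y is the number of positions in which both x and y have a 1.
|00⟩: (0.9862 + 0.1657)/2 = 0.576
|01⟩: (-0.9862 - 0.1657)/2 = -0.576
|10⟩: (0.9862 - 0.1657)/2 = 0.4103
|11⟩: (-0.9862 + 0.1657)/2 = -0.4103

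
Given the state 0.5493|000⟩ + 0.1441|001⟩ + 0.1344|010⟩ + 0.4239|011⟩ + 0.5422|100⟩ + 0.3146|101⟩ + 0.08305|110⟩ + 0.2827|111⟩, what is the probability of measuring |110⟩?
0.006897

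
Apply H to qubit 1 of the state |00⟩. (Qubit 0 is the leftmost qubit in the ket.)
1/√2|00⟩ + 1/√2|01⟩

H on qubit 1 mixes each pair of kets that differ only in qubit 1: amplitudes (a, b) of (|…0…⟩, |…1…⟩) become ((a + b)/√2, (a − b)/√2). Kets absent from the input have amplitude 0.
(|00⟩, |01⟩): (a, b) = (1, 0) → (1/√2, 1/√2)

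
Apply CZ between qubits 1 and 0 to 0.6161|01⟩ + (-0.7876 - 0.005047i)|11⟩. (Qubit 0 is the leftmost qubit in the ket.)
0.6161|01⟩ + (0.7876 + 0.005047i)|11⟩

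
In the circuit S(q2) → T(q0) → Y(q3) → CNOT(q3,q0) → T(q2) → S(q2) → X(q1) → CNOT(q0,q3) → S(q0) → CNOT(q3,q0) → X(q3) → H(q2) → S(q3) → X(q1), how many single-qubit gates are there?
11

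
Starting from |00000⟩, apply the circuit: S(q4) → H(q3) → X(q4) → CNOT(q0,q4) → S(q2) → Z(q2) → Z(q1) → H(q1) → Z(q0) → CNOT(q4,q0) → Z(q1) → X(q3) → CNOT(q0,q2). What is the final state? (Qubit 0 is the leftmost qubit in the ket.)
1/2|10101⟩ + 1/2|10111⟩ - 1/2|11101⟩ - 1/2|11111⟩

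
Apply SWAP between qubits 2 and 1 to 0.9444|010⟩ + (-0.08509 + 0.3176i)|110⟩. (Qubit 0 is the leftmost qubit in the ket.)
0.9444|001⟩ + (-0.08509 + 0.3176i)|101⟩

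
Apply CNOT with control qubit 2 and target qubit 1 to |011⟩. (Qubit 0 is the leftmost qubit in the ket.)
|001⟩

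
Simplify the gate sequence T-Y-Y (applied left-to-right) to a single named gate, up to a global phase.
T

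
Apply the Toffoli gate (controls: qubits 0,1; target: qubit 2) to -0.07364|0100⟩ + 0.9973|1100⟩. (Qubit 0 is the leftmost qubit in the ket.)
-0.07364|0100⟩ + 0.9973|1110⟩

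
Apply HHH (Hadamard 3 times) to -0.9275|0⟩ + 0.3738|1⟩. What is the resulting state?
-0.3915|0⟩ - 0.9202|1⟩

H² = I, so H^3 = H: a single Hadamard. With (a, b) = (-0.9275, 0.3738), H gives ((a + b)/√2, (a − b)/√2) = (-0.3915, -0.9202).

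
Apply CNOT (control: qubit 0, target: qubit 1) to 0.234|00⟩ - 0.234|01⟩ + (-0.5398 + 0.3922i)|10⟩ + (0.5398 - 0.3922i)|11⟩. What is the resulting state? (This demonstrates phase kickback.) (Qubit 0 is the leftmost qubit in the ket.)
0.234|00⟩ - 0.234|01⟩ + (0.5398 - 0.3922i)|10⟩ + (-0.5398 + 0.3922i)|11⟩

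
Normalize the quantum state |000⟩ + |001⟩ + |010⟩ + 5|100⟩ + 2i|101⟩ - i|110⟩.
0.1741|000⟩ + 0.1741|001⟩ + 0.1741|010⟩ + 0.8704|100⟩ + 0.3482i|101⟩ - 0.1741i|110⟩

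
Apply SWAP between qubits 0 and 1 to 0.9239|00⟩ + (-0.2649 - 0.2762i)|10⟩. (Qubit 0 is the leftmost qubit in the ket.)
0.9239|00⟩ + (-0.2649 - 0.2762i)|01⟩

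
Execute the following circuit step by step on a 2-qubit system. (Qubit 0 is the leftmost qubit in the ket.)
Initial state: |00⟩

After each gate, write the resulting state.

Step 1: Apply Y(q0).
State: i|10⟩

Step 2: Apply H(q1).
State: (1/√2)i|10⟩ + (1/√2)i|11⟩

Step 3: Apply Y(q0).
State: 1/√2|00⟩ + 1/√2|01⟩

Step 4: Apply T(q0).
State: 1/√2|00⟩ + 1/√2|01⟩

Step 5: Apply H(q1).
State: |00⟩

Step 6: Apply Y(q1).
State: i|01⟩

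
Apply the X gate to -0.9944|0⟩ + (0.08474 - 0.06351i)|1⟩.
(0.08474 - 0.06351i)|0⟩ - 0.9944|1⟩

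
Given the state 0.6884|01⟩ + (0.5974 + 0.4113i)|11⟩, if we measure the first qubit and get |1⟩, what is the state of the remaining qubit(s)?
(0.8237 + 0.5671i)|1⟩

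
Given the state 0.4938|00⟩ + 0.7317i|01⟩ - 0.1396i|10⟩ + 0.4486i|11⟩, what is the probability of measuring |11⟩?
0.2012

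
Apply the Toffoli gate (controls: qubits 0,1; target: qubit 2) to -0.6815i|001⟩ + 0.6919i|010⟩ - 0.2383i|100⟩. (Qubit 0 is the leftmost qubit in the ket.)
-0.6815i|001⟩ + 0.6919i|010⟩ - 0.2383i|100⟩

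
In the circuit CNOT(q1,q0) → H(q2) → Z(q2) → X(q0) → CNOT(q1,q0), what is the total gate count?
5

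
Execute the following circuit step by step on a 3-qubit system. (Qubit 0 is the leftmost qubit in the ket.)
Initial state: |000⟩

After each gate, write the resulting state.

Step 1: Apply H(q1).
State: 1/√2|000⟩ + 1/√2|010⟩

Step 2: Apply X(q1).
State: 1/√2|000⟩ + 1/√2|010⟩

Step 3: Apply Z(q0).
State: 1/√2|000⟩ + 1/√2|010⟩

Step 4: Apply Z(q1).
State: 1/√2|000⟩ - 1/√2|010⟩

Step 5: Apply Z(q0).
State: 1/√2|000⟩ - 1/√2|010⟩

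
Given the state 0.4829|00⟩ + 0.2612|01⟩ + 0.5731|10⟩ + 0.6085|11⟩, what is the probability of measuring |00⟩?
0.2332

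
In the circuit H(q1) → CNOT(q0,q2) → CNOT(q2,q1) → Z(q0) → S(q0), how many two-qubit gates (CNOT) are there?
2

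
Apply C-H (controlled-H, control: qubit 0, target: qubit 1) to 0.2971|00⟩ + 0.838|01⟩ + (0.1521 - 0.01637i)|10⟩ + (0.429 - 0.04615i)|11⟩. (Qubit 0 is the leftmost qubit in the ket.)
0.2971|00⟩ + 0.838|01⟩ + (0.4109 - 0.04421i)|10⟩ + (-0.1958 + 0.02106i)|11⟩

C-H leaves the control-|0⟩ kets |00⟩, |01⟩ unchanged and applies H to qubit 1 on the control-|1⟩ pair (|10⟩, |11⟩).
H = [[1/√2, 1/√2], [1/√2, -1/√2]].
With a = amp(|10⟩) = (0.1521 - 0.01637i) and b = amp(|11⟩) = (0.429 - 0.04615i):
new amp(|10⟩) = (1/√2)·a + (1/√2)·b = (0.4109 - 0.04421i)
new amp(|11⟩) = (1/√2)·a + (-1/√2)·b = (-0.1958 + 0.02106i)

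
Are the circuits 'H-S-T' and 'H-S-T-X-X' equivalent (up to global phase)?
Yes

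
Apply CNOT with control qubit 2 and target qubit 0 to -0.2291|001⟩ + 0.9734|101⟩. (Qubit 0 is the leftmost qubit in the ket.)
0.9734|001⟩ - 0.2291|101⟩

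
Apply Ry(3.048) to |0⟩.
0.04678|0⟩ + 0.9989|1⟩

Ry(3.048) = [[cos(θ/2), −sin(θ/2)], [sin(θ/2), cos(θ/2)]]; θ = 3.048, cos(θ/2) ≈ 0.0467792, sin(θ/2) ≈ 0.998905.
With a = amp(|0⟩) = 1 and b = amp(|1⟩) = 0:
new amp(|0⟩) = (0.0467792)·a + (-0.998905)·b = 0.04678
new amp(|1⟩) = (0.998905)·a + (0.0467792)·b = 0.9989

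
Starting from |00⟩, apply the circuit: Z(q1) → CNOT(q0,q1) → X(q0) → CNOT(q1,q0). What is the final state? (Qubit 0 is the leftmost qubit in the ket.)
|10⟩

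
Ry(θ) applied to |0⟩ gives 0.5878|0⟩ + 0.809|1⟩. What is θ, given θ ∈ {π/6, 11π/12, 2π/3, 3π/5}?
3π/5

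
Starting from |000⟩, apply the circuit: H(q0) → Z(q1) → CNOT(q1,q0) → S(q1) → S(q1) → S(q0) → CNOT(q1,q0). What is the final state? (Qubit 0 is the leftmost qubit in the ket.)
1/√2|000⟩ + (1/√2)i|100⟩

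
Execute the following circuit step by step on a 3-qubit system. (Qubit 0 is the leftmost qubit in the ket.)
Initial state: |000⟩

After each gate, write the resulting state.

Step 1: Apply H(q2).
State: 1/√2|000⟩ + 1/√2|001⟩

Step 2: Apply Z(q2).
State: 1/√2|000⟩ - 1/√2|001⟩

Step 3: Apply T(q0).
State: 1/√2|000⟩ - 1/√2|001⟩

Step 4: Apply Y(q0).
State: (1/√2)i|100⟩ - (1/√2)i|101⟩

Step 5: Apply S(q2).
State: (1/√2)i|100⟩ + 1/√2|101⟩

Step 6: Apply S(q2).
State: (1/√2)i|100⟩ + (1/√2)i|101⟩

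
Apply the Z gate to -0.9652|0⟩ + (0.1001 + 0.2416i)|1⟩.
-0.9652|0⟩ + (-0.1001 - 0.2416i)|1⟩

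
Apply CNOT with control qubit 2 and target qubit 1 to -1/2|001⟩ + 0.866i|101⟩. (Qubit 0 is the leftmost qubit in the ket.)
-1/2|011⟩ + 0.866i|111⟩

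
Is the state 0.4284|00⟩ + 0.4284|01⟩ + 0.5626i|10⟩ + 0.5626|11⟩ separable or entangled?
Entangled

Writing the state as a|00⟩ + b|01⟩ + c|10⟩ + d|11⟩, it is a product state iff ad − bc = 0.
Here (a, b, c, d) = (0.4284, 0.4284, 0.5626i, 0.5626): ad − bc = (0.4284)(0.5626) − (0.4284)(0.5626i) = (0.241 - 0.241i) ≠ 0, so the state is entangled.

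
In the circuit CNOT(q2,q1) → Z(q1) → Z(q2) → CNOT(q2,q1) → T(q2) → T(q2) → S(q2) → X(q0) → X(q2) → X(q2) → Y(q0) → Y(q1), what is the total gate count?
12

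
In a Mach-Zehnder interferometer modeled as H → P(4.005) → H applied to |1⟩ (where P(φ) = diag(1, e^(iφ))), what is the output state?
(0.8249 + 0.38i)|0⟩ + (0.1751 - 0.38i)|1⟩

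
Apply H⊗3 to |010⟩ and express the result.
1/√8|000⟩ + 1/√8|001⟩ - 1/√8|010⟩ - 1/√8|011⟩ + 1/√8|100⟩ + 1/√8|101⟩ - 1/√8|110⟩ - 1/√8|111⟩

H⊗3 gives amp(|y⟩) = (1/2√2) Σ_x (−1)^(x·y) amp(|x⟩), where x·y is the number of positions in which both x and y have a 1.
|000⟩: (1)/(2√2) = 1/√8
|001⟩: (1)/(2√2) = 1/√8
|010⟩: (-1)/(2√2) = -1/√8
|011⟩: (-1)/(2√2) = -1/√8
|100⟩: (1)/(2√2) = 1/√8
|101⟩: (1)/(2√2) = 1/√8
|110⟩: (-1)/(2√2) = -1/√8
|111⟩: (-1)/(2√2) = -1/√8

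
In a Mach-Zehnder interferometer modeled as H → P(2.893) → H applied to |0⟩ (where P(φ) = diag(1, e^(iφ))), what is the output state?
(0.01537 + 0.123i)|0⟩ + (0.9846 - 0.123i)|1⟩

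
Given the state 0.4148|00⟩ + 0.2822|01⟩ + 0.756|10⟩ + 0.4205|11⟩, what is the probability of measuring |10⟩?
0.5715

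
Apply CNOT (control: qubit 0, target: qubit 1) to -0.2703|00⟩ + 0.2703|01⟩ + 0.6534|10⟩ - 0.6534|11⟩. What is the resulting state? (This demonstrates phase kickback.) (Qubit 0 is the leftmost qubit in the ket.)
-0.2703|00⟩ + 0.2703|01⟩ - 0.6534|10⟩ + 0.6534|11⟩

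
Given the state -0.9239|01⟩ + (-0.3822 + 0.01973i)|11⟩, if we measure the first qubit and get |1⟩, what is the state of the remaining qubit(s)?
(-0.9987 + 0.05155i)|1⟩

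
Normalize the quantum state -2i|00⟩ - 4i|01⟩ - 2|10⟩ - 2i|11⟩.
-(1/√7)i|00⟩ - 0.7559i|01⟩ - 1/√7|10⟩ - (1/√7)i|11⟩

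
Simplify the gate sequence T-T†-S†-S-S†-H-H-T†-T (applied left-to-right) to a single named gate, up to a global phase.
S†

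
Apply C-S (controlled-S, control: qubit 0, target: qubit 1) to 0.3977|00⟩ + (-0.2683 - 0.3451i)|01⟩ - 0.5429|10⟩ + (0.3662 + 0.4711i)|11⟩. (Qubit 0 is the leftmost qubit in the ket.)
0.3977|00⟩ + (-0.2683 - 0.3451i)|01⟩ - 0.5429|10⟩ + (-0.4711 + 0.3662i)|11⟩

C-S leaves the control-|0⟩ kets |00⟩, |01⟩ unchanged and applies S to qubit 1 on the control-|1⟩ pair (|10⟩, |11⟩).
S = [[1, 0], [0, i]].
With a = amp(|10⟩) = -0.5429 and b = amp(|11⟩) = (0.3662 + 0.4711i):
new amp(|10⟩) = (1)·a = -0.5429
new amp(|11⟩) = (i)·b = (-0.4711 + 0.3662i)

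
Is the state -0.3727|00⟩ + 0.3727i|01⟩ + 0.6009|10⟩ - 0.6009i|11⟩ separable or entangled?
Separable

Writing the state as a|00⟩ + b|01⟩ + c|10⟩ + d|11⟩, it is a product state iff ad − bc = 0.
Here (a, b, c, d) = (-0.3727, 0.3727i, 0.6009, -0.6009i): ad − bc = (-0.3727)(-0.6009i) − (0.3727i)(0.6009) = 0, so the state is separable.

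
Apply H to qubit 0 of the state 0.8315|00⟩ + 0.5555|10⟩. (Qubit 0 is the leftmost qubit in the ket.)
0.9808|00⟩ + 0.1952|10⟩

H on qubit 0 mixes each pair of kets that differ only in qubit 0: amplitudes (a, b) of (|…0…⟩, |…1…⟩) become ((a + b)/√2, (a − b)/√2). Kets absent from the input have amplitude 0.
(|00⟩, |10⟩): (a, b) = (0.8315, 0.5555) → (0.9808, 0.1952)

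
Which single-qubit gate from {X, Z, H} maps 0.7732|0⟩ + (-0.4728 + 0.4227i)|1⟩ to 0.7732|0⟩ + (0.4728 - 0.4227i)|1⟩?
Z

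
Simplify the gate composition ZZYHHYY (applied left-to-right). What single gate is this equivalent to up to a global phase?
Y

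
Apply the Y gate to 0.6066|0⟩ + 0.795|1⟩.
-0.795i|0⟩ + 0.6066i|1⟩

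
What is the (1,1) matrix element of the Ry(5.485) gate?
-0.9214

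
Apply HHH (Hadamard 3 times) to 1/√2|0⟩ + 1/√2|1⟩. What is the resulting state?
|0⟩

H² = I, so H^3 = H: a single Hadamard. With (a, b) = (1/√2, 1/√2), H gives ((a + b)/√2, (a − b)/√2) = (1, 0).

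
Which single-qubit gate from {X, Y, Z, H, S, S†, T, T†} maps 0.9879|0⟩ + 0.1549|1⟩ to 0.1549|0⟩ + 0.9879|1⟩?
X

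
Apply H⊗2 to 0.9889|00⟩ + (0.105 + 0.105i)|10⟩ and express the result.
(0.547 + 0.0525i)|00⟩ + (0.547 + 0.0525i)|01⟩ + (0.442 - 0.0525i)|10⟩ + (0.442 - 0.0525i)|11⟩

H⊗2 gives amp(|y⟩) = (1/2) Σ_x (−1)^(x·y) amp(|x⟩), where x·y is the number of positions in which both x and y have a 1.
|00⟩: (0.9889 + (0.105 + 0.105i))/2 = (0.547 + 0.0525i)
|01⟩: (0.9889 + (0.105 + 0.105i))/2 = (0.547 + 0.0525i)
|10⟩: (0.9889 - (0.105 + 0.105i))/2 = (0.442 - 0.0525i)
|11⟩: (0.9889 - (0.105 + 0.105i))/2 = (0.442 - 0.0525i)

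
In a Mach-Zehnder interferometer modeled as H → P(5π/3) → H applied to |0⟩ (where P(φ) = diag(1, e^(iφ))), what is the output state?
(0.75 - 0.433i)|0⟩ + (0.25 + 0.433i)|1⟩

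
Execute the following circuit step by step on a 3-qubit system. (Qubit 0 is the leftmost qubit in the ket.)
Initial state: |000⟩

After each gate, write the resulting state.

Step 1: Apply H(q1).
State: 1/√2|000⟩ + 1/√2|010⟩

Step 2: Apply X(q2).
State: 1/√2|001⟩ + 1/√2|011⟩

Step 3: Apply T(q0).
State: 1/√2|001⟩ + 1/√2|011⟩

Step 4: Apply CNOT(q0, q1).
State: 1/√2|001⟩ + 1/√2|011⟩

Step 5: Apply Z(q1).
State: 1/√2|001⟩ - 1/√2|011⟩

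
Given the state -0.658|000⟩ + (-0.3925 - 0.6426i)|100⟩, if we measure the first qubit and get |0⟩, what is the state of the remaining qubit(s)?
-|00⟩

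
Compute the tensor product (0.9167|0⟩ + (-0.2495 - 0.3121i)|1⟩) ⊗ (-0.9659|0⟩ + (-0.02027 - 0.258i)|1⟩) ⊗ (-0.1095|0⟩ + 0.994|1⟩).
0.09696|000⟩ - 0.8801|001⟩ + (0.002035 + 0.0259i)|010⟩ + (-0.01847 - 0.2351i)|011⟩ + (-0.02639 - 0.03301i)|100⟩ + (0.2395 + 0.2996i)|101⟩ + (0.008263 - 0.007741i)|110⟩ + (-0.07501 + 0.07027i)|111⟩

amp(|b₁b₂…⟩) = product of the factor amplitudes for bits b₁, b₂, …; only kets whose every factor amplitude is nonzero survive.
|000⟩: (0.9167)(-0.9659)(-0.1095) = 0.09696
|001⟩: (0.9167)(-0.9659)(0.994) = -0.8801
|010⟩: (0.9167)(-0.02027 - 0.258i)(-0.1095) = (0.002035 + 0.0259i)
|011⟩: (0.9167)(-0.02027 - 0.258i)(0.994) = (-0.01847 - 0.2351i)
|100⟩: (-0.2495 - 0.3121i)(-0.9659)(-0.1095) = (-0.02639 - 0.03301i)
|101⟩: (-0.2495 - 0.3121i)(-0.9659)(0.994) = (0.2395 + 0.2996i)
|110⟩: (-0.2495 - 0.3121i)(-0.02027 - 0.258i)(-0.1095) = (0.008263 - 0.007741i)
|111⟩: (-0.2495 - 0.3121i)(-0.02027 - 0.258i)(0.994) = (-0.07501 + 0.07027i)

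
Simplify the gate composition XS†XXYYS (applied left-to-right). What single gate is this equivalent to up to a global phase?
X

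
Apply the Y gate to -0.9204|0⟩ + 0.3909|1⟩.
-0.3909i|0⟩ - 0.9204i|1⟩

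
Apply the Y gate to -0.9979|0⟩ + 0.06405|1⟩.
-0.06405i|0⟩ - 0.9979i|1⟩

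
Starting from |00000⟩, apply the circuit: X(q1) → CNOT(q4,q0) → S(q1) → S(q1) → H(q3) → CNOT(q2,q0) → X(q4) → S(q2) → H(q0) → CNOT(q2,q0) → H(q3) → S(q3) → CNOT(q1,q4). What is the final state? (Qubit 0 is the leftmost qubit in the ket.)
-1/√2|01000⟩ - 1/√2|11000⟩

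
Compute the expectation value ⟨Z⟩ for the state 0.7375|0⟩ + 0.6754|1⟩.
0.08774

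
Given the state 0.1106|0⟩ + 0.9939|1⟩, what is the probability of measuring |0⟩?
0.01223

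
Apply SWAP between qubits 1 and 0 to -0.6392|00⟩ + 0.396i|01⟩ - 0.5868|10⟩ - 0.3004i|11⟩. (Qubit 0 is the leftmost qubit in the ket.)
-0.6392|00⟩ - 0.5868|01⟩ + 0.396i|10⟩ - 0.3004i|11⟩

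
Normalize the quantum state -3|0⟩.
-|0⟩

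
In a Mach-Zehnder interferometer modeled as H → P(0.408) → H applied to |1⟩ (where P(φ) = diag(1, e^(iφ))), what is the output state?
(0.04104 - 0.1984i)|0⟩ + (0.959 + 0.1984i)|1⟩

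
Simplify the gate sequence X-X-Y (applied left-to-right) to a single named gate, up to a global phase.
Y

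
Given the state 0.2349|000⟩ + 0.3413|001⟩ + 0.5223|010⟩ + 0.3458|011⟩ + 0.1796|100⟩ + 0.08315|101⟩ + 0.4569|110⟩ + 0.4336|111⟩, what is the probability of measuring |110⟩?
0.2088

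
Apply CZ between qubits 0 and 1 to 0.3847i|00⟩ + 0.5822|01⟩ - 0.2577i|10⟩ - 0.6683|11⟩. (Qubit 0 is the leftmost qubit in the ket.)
0.3847i|00⟩ + 0.5822|01⟩ - 0.2577i|10⟩ + 0.6683|11⟩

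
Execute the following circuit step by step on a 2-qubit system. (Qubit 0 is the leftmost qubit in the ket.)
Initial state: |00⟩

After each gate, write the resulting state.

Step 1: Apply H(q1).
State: 1/√2|00⟩ + 1/√2|01⟩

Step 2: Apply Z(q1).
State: 1/√2|00⟩ - 1/√2|01⟩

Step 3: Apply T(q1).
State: 1/√2|00⟩ + (-1/2 - (1/2)i)|01⟩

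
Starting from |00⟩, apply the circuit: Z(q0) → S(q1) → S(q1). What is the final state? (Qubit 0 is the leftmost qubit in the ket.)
|00⟩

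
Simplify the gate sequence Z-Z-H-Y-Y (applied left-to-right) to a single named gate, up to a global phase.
H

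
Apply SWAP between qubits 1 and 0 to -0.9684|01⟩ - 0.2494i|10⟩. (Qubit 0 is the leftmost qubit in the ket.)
-0.2494i|01⟩ - 0.9684|10⟩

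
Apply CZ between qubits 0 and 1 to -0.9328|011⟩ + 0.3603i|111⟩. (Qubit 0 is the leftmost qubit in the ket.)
-0.9328|011⟩ - 0.3603i|111⟩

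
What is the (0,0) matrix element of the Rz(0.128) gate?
(0.998 - 0.06396i)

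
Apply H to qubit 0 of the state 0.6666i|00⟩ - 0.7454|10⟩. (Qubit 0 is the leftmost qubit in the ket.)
(-0.5271 + 0.4714i)|00⟩ + (0.5271 + 0.4714i)|10⟩

H on qubit 0 mixes each pair of kets that differ only in qubit 0: amplitudes (a, b) of (|…0…⟩, |…1…⟩) become ((a + b)/√2, (a − b)/√2). Kets absent from the input have amplitude 0.
(|00⟩, |10⟩): (a, b) = (0.6666i, -0.7454) → ((-0.5271 + 0.4714i), (0.5271 + 0.4714i))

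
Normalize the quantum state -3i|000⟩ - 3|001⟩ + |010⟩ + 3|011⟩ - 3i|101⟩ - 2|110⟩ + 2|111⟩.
-(1/√5)i|000⟩ - 1/√5|001⟩ + 0.1491|010⟩ + 1/√5|011⟩ - (1/√5)i|101⟩ - 0.2981|110⟩ + 0.2981|111⟩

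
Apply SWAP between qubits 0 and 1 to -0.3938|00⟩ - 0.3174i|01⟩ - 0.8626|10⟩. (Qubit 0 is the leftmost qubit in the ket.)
-0.3938|00⟩ - 0.8626|01⟩ - 0.3174i|10⟩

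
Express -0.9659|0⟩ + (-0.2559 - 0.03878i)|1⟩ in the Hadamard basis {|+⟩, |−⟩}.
(-0.8639 - 0.02742i)|+⟩ + (-0.502 + 0.02742i)|−⟩

With |ψ⟩ = α|0⟩ + β|1⟩, the Hadamard-basis coefficients are ⟨+|ψ⟩ = (α + β)/√2 and ⟨−|ψ⟩ = (α − β)/√2.
Here α = -0.9659, β = (-0.2559 - 0.03878i): (α + β)/√2 = (-0.8639 - 0.02742i), (α − β)/√2 = (-0.502 + 0.02742i).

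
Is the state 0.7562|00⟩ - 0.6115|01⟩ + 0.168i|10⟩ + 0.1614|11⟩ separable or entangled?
Entangled

Writing the state as a|00⟩ + b|01⟩ + c|10⟩ + d|11⟩, it is a product state iff ad − bc = 0.
Here (a, b, c, d) = (0.7562, -0.6115, 0.168i, 0.1614): ad − bc = (0.7562)(0.1614) − (-0.6115)(0.168i) = (0.1221 + 0.1027i) ≠ 0, so the state is entangled.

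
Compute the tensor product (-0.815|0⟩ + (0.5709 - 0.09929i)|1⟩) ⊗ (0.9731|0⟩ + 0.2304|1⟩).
-0.7931|00⟩ - 0.1878|01⟩ + (0.5555 - 0.09662i)|10⟩ + (0.1315 - 0.02288i)|11⟩

amp(|b₁b₂…⟩) = product of the factor amplitudes for bits b₁, b₂, …; only kets whose every factor amplitude is nonzero survive.
|00⟩: (-0.815)(0.9731) = -0.7931
|01⟩: (-0.815)(0.2304) = -0.1878
|10⟩: (0.5709 - 0.09929i)(0.9731) = (0.5555 - 0.09662i)
|11⟩: (0.5709 - 0.09929i)(0.2304) = (0.1315 - 0.02288i)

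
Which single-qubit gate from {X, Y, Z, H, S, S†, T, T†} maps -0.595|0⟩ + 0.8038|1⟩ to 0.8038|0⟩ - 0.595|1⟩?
X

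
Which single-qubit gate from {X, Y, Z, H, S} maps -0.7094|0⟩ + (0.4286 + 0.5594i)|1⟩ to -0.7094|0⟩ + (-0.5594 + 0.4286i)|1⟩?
S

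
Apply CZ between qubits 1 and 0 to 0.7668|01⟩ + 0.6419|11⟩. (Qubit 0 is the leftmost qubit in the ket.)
0.7668|01⟩ - 0.6419|11⟩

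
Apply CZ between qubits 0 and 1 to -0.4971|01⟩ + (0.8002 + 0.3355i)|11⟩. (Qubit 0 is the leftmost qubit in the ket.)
-0.4971|01⟩ + (-0.8002 - 0.3355i)|11⟩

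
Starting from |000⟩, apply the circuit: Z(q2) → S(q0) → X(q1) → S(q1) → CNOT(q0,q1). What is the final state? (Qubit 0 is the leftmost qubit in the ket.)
i|010⟩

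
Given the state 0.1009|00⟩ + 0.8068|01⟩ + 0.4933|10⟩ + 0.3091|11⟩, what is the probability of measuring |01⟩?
0.6509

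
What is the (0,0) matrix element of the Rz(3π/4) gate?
(0.3827 - 0.9239i)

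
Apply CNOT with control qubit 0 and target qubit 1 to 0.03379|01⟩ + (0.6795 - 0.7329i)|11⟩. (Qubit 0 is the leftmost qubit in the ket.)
0.03379|01⟩ + (0.6795 - 0.7329i)|10⟩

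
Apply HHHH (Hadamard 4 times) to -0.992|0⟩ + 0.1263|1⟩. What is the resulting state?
-0.992|0⟩ + 0.1263|1⟩

H² = I, so an even number of Hadamards cancels: H^4 = I and the state is unchanged.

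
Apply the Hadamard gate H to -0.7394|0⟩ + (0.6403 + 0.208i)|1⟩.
(-0.07007 + 0.1471i)|0⟩ + (-0.9756 - 0.1471i)|1⟩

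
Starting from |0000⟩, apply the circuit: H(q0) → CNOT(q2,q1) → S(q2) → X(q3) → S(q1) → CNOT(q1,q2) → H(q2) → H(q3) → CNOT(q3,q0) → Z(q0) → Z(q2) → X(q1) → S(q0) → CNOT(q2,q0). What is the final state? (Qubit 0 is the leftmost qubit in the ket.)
1/√8|0100⟩ - 1/√8|0101⟩ + (1/√8)i|0110⟩ - (1/√8)i|0111⟩ - (1/√8)i|1100⟩ + (1/√8)i|1101⟩ - 1/√8|1110⟩ + 1/√8|1111⟩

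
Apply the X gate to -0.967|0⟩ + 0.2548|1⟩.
0.2548|0⟩ - 0.967|1⟩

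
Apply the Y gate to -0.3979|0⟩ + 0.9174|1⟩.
-0.9174i|0⟩ - 0.3979i|1⟩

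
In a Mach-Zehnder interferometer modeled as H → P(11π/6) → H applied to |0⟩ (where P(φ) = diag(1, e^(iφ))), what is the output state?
(0.933 - 0.25i)|0⟩ + (0.06699 + 0.25i)|1⟩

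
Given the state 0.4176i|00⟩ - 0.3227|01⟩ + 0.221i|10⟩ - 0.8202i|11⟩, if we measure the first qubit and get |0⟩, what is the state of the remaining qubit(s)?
0.7913i|0⟩ - 0.6115|1⟩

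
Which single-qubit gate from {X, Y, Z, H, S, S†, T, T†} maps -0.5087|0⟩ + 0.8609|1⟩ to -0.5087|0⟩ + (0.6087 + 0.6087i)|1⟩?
T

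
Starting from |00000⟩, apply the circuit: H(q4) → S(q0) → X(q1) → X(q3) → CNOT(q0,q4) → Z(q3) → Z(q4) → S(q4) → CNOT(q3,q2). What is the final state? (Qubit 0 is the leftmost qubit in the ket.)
-1/√2|01110⟩ + (1/√2)i|01111⟩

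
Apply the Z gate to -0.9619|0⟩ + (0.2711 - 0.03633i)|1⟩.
-0.9619|0⟩ + (-0.2711 + 0.03633i)|1⟩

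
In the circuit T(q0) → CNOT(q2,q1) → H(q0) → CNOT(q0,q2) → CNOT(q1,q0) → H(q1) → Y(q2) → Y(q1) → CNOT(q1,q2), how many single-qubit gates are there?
5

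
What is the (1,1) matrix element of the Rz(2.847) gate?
(0.1468 + 0.9892i)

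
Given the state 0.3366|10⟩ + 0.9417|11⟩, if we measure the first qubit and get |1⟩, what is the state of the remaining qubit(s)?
0.3366|0⟩ + 0.9417|1⟩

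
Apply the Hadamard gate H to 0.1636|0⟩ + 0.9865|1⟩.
0.8132|0⟩ - 0.5819|1⟩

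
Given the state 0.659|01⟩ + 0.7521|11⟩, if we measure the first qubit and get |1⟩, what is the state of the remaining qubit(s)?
|1⟩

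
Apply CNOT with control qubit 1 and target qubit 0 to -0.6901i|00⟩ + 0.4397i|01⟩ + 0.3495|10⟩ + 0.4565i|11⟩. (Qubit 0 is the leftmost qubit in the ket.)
-0.6901i|00⟩ + 0.4565i|01⟩ + 0.3495|10⟩ + 0.4397i|11⟩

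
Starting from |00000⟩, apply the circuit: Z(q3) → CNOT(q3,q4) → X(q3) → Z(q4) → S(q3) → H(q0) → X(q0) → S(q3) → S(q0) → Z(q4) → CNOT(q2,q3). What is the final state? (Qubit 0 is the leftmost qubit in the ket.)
-1/√2|00010⟩ - (1/√2)i|10010⟩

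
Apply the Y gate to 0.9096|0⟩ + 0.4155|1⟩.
-0.4155i|0⟩ + 0.9096i|1⟩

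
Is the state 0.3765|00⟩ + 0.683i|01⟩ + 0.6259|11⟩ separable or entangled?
Entangled

Writing the state as a|00⟩ + b|01⟩ + c|10⟩ + d|11⟩, it is a product state iff ad − bc = 0.
Here (a, b, c, d) = (0.3765, 0.683i, 0, 0.6259): ad − bc = (0.3765)(0.6259) − (0.683i)(0) = 0.2357 ≠ 0, so the state is entangled.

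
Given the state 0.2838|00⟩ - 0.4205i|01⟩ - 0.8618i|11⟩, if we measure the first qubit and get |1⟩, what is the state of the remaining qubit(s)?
-i|1⟩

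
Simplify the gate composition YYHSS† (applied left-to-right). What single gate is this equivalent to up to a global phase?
H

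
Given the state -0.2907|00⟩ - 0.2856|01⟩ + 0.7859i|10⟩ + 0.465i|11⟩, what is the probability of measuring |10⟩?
0.6176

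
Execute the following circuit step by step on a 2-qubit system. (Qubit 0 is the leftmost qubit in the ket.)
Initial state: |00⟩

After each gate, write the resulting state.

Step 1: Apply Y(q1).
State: i|01⟩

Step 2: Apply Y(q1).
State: |00⟩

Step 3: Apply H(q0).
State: 1/√2|00⟩ + 1/√2|10⟩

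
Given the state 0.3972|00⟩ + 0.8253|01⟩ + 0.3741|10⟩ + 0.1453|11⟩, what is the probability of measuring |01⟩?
0.6811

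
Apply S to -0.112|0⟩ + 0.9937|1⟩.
-0.112|0⟩ + 0.9937i|1⟩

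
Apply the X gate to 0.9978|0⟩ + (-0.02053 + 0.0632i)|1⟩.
(-0.02053 + 0.0632i)|0⟩ + 0.9978|1⟩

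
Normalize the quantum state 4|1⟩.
|1⟩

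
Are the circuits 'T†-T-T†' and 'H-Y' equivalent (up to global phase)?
No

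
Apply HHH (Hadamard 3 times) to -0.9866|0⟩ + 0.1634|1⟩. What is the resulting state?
-0.5821|0⟩ - 0.8132|1⟩

H² = I, so H^3 = H: a single Hadamard. With (a, b) = (-0.9866, 0.1634), H gives ((a + b)/√2, (a − b)/√2) = (-0.5821, -0.8132).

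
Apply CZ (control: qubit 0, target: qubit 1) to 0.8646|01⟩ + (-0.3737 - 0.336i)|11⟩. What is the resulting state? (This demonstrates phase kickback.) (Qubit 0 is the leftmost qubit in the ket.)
0.8646|01⟩ + (0.3737 + 0.336i)|11⟩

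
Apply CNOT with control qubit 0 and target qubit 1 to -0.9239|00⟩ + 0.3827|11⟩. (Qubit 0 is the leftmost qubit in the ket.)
-0.9239|00⟩ + 0.3827|10⟩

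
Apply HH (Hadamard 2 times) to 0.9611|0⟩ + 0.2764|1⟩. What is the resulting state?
0.9611|0⟩ + 0.2764|1⟩

H² = I, so an even number of Hadamards cancels: H^2 = I and the state is unchanged.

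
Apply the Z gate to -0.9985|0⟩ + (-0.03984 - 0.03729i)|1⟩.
-0.9985|0⟩ + (0.03984 + 0.03729i)|1⟩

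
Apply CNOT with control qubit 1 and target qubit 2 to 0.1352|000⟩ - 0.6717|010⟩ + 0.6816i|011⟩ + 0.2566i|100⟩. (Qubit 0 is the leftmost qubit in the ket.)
0.1352|000⟩ + 0.6816i|010⟩ - 0.6717|011⟩ + 0.2566i|100⟩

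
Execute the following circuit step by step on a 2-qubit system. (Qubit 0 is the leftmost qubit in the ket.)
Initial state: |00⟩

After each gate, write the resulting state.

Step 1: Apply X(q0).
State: |10⟩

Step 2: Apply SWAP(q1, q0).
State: |01⟩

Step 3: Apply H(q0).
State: 1/√2|01⟩ + 1/√2|11⟩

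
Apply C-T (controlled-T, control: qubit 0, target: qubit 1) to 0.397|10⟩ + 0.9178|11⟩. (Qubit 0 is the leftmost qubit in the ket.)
0.397|10⟩ + (0.649 + 0.649i)|11⟩

C-T leaves the control-|0⟩ kets |00⟩, |01⟩ unchanged and applies T to qubit 1 on the control-|1⟩ pair (|10⟩, |11⟩).
T = [[1, 0], [0, (1/√2 + (1/√2)i)]].
With a = amp(|10⟩) = 0.397 and b = amp(|11⟩) = 0.9178:
new amp(|10⟩) = (1)·a = 0.397
new amp(|11⟩) = (1/√2 + (1/√2)i)·b = (0.649 + 0.649i)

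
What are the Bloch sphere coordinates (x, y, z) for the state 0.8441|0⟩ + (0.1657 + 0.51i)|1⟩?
(0.2797, 0.861, 0.4249)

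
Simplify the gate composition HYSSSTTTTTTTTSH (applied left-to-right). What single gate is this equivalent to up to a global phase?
Y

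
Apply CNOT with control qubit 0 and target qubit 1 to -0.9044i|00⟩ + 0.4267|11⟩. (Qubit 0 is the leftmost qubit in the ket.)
-0.9044i|00⟩ + 0.4267|10⟩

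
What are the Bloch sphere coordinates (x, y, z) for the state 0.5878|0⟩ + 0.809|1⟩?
(0.9511, 0, -0.309)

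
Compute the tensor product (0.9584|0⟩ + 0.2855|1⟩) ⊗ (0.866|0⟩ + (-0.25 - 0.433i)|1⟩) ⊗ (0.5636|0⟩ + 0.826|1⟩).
0.4678|000⟩ + 0.6856|001⟩ + (-0.135 - 0.2339i)|010⟩ + (-0.1979 - 0.3428i)|011⟩ + 0.1393|100⟩ + 0.2042|101⟩ + (-0.04023 - 0.06967i)|110⟩ + (-0.05896 - 0.1021i)|111⟩

amp(|b₁b₂…⟩) = product of the factor amplitudes for bits b₁, b₂, …; only kets whose every factor amplitude is nonzero survive.
|000⟩: (0.9584)(0.866)(0.5636) = 0.4678
|001⟩: (0.9584)(0.866)(0.826) = 0.6856
|010⟩: (0.9584)(-0.25 - 0.433i)(0.5636) = (-0.135 - 0.2339i)
|011⟩: (0.9584)(-0.25 - 0.433i)(0.826) = (-0.1979 - 0.3428i)
|100⟩: (0.2855)(0.866)(0.5636) = 0.1393
|101⟩: (0.2855)(0.866)(0.826) = 0.2042
|110⟩: (0.2855)(-0.25 - 0.433i)(0.5636) = (-0.04023 - 0.06967i)
|111⟩: (0.2855)(-0.25 - 0.433i)(0.826) = (-0.05896 - 0.1021i)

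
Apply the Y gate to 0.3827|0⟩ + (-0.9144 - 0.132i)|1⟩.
(-0.132 + 0.9144i)|0⟩ + 0.3827i|1⟩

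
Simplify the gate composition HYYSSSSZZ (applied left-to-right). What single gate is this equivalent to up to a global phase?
H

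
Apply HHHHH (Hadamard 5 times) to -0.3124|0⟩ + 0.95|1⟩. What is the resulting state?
0.4509|0⟩ - 0.8927|1⟩

H² = I, so H^5 = H: a single Hadamard. With (a, b) = (-0.3124, 0.95), H gives ((a + b)/√2, (a − b)/√2) = (0.4509, -0.8927).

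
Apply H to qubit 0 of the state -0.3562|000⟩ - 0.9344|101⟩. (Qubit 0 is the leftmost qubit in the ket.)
-0.2519|000⟩ - 0.6607|001⟩ - 0.2519|100⟩ + 0.6607|101⟩

H on qubit 0 mixes each pair of kets that differ only in qubit 0: amplitudes (a, b) of (|…0…⟩, |…1…⟩) become ((a + b)/√2, (a − b)/√2). Kets absent from the input have amplitude 0.
(|000⟩, |100⟩): (a, b) = (-0.3562, 0) → (-0.2519, -0.2519)
(|001⟩, |101⟩): (a, b) = (0, -0.9344) → (-0.6607, 0.6607)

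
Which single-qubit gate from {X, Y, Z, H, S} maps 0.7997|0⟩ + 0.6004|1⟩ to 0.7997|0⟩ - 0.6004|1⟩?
Z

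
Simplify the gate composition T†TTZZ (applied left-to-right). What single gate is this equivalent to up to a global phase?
T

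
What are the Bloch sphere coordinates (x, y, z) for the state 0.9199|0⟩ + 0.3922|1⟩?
(0.7216, 0, 0.6924)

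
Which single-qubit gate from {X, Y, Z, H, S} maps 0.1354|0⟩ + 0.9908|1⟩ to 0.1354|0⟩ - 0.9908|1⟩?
Z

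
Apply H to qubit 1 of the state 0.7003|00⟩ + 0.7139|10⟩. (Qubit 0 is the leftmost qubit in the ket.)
0.4952|00⟩ + 0.4952|01⟩ + 0.5048|10⟩ + 0.5048|11⟩

H on qubit 1 mixes each pair of kets that differ only in qubit 1: amplitudes (a, b) of (|…0…⟩, |…1…⟩) become ((a + b)/√2, (a − b)/√2). Kets absent from the input have amplitude 0.
(|00⟩, |01⟩): (a, b) = (0.7003, 0) → (0.4952, 0.4952)
(|10⟩, |11⟩): (a, b) = (0.7139, 0) → (0.5048, 0.5048)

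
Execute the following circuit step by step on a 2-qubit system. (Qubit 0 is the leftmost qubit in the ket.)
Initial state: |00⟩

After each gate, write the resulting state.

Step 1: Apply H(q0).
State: 1/√2|00⟩ + 1/√2|10⟩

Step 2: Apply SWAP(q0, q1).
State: 1/√2|00⟩ + 1/√2|01⟩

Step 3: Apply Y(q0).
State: (1/√2)i|10⟩ + (1/√2)i|11⟩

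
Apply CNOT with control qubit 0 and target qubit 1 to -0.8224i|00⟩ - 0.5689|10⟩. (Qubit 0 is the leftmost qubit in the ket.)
-0.8224i|00⟩ - 0.5689|11⟩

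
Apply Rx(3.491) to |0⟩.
-0.1738|0⟩ - 0.9848i|1⟩

Rx(3.491) = [[cos(θ/2), −i·sin(θ/2)], [−i·sin(θ/2), cos(θ/2)]]; θ = 3.491, cos(θ/2) ≈ -0.173816, sin(θ/2) ≈ 0.984778.
With a = amp(|0⟩) = 1 and b = amp(|1⟩) = 0:
new amp(|0⟩) = (-0.173816)·a + (-0.984778i)·b = -0.1738
new amp(|1⟩) = (-0.984778i)·a + (-0.173816)·b = -0.9848i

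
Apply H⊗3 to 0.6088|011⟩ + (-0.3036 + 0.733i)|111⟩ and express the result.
(0.1079 + 0.2592i)|000⟩ + (-0.1079 - 0.2592i)|001⟩ + (-0.1079 - 0.2592i)|010⟩ + (0.1079 + 0.2592i)|011⟩ + (0.3226 - 0.2592i)|100⟩ + (-0.3226 + 0.2592i)|101⟩ + (-0.3226 + 0.2592i)|110⟩ + (0.3226 - 0.2592i)|111⟩

H⊗3 gives amp(|y⟩) = (1/2√2) Σ_x (−1)^(x·y) amp(|x⟩), where x·y is the number of positions in which both x and y have a 1.
|000⟩: (0.6088 + (-0.3036 + 0.733i))/(2√2) = (0.1079 + 0.2592i)
|001⟩: (-0.6088 - (-0.3036 + 0.733i))/(2√2) = (-0.1079 - 0.2592i)
|010⟩: (-0.6088 - (-0.3036 + 0.733i))/(2√2) = (-0.1079 - 0.2592i)
|011⟩: (0.6088 + (-0.3036 + 0.733i))/(2√2) = (0.1079 + 0.2592i)
|100⟩: (0.6088 - (-0.3036 + 0.733i))/(2√2) = (0.3226 - 0.2592i)
|101⟩: (-0.6088 + (-0.3036 + 0.733i))/(2√2) = (-0.3226 + 0.2592i)
|110⟩: (-0.6088 + (-0.3036 + 0.733i))/(2√2) = (-0.3226 + 0.2592i)
|111⟩: (0.6088 - (-0.3036 + 0.733i))/(2√2) = (0.3226 - 0.2592i)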